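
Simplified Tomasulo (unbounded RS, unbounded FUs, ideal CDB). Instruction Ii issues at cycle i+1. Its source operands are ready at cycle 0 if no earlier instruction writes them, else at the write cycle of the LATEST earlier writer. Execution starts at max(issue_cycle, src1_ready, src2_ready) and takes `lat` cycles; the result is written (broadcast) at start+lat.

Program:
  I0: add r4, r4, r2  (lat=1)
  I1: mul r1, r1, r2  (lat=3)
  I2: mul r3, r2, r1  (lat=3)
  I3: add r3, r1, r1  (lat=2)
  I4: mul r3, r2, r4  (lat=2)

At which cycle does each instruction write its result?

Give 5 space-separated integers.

Answer: 2 5 8 7 7

Derivation:
I0 add r4: issue@1 deps=(None,None) exec_start@1 write@2
I1 mul r1: issue@2 deps=(None,None) exec_start@2 write@5
I2 mul r3: issue@3 deps=(None,1) exec_start@5 write@8
I3 add r3: issue@4 deps=(1,1) exec_start@5 write@7
I4 mul r3: issue@5 deps=(None,0) exec_start@5 write@7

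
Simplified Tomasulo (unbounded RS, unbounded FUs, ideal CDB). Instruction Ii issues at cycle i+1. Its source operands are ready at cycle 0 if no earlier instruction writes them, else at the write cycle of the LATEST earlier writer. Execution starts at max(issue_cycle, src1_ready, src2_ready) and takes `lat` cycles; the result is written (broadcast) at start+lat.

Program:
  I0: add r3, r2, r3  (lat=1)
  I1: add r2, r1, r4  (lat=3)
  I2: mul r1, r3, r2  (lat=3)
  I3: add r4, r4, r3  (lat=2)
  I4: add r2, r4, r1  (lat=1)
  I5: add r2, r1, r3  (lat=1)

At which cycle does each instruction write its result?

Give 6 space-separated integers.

I0 add r3: issue@1 deps=(None,None) exec_start@1 write@2
I1 add r2: issue@2 deps=(None,None) exec_start@2 write@5
I2 mul r1: issue@3 deps=(0,1) exec_start@5 write@8
I3 add r4: issue@4 deps=(None,0) exec_start@4 write@6
I4 add r2: issue@5 deps=(3,2) exec_start@8 write@9
I5 add r2: issue@6 deps=(2,0) exec_start@8 write@9

Answer: 2 5 8 6 9 9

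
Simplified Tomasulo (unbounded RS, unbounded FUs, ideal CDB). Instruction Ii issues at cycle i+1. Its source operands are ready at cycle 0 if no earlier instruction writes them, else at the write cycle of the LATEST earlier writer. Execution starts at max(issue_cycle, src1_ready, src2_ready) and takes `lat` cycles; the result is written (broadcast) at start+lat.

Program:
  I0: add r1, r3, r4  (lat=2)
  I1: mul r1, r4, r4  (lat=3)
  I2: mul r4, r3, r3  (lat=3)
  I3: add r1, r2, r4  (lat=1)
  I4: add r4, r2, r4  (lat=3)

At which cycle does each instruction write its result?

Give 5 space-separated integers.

Answer: 3 5 6 7 9

Derivation:
I0 add r1: issue@1 deps=(None,None) exec_start@1 write@3
I1 mul r1: issue@2 deps=(None,None) exec_start@2 write@5
I2 mul r4: issue@3 deps=(None,None) exec_start@3 write@6
I3 add r1: issue@4 deps=(None,2) exec_start@6 write@7
I4 add r4: issue@5 deps=(None,2) exec_start@6 write@9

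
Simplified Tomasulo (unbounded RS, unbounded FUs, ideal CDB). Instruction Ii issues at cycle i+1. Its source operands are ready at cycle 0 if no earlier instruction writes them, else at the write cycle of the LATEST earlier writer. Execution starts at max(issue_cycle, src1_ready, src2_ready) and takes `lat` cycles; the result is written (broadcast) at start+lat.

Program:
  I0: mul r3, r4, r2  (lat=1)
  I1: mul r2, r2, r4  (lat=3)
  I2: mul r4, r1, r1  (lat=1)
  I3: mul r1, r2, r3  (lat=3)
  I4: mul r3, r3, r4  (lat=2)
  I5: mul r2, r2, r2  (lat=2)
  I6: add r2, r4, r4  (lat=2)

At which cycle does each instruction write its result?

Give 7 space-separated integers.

Answer: 2 5 4 8 7 8 9

Derivation:
I0 mul r3: issue@1 deps=(None,None) exec_start@1 write@2
I1 mul r2: issue@2 deps=(None,None) exec_start@2 write@5
I2 mul r4: issue@3 deps=(None,None) exec_start@3 write@4
I3 mul r1: issue@4 deps=(1,0) exec_start@5 write@8
I4 mul r3: issue@5 deps=(0,2) exec_start@5 write@7
I5 mul r2: issue@6 deps=(1,1) exec_start@6 write@8
I6 add r2: issue@7 deps=(2,2) exec_start@7 write@9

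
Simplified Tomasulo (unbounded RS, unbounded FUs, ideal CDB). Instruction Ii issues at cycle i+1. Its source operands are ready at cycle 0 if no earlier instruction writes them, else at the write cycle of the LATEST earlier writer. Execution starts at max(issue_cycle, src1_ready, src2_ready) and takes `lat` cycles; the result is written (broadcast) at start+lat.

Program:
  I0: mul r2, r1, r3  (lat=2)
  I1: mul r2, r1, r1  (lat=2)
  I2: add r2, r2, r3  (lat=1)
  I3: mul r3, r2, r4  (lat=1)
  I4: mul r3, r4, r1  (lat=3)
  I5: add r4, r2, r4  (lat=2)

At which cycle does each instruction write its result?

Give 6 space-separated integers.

Answer: 3 4 5 6 8 8

Derivation:
I0 mul r2: issue@1 deps=(None,None) exec_start@1 write@3
I1 mul r2: issue@2 deps=(None,None) exec_start@2 write@4
I2 add r2: issue@3 deps=(1,None) exec_start@4 write@5
I3 mul r3: issue@4 deps=(2,None) exec_start@5 write@6
I4 mul r3: issue@5 deps=(None,None) exec_start@5 write@8
I5 add r4: issue@6 deps=(2,None) exec_start@6 write@8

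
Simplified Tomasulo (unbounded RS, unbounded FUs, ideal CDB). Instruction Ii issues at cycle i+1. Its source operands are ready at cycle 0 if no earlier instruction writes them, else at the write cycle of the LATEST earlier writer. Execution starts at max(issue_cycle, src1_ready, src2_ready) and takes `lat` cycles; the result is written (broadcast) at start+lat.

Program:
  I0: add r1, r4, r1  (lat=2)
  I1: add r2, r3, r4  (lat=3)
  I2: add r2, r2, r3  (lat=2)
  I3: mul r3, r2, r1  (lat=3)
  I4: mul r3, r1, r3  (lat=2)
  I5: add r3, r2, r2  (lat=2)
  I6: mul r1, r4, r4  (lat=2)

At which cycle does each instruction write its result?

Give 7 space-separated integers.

Answer: 3 5 7 10 12 9 9

Derivation:
I0 add r1: issue@1 deps=(None,None) exec_start@1 write@3
I1 add r2: issue@2 deps=(None,None) exec_start@2 write@5
I2 add r2: issue@3 deps=(1,None) exec_start@5 write@7
I3 mul r3: issue@4 deps=(2,0) exec_start@7 write@10
I4 mul r3: issue@5 deps=(0,3) exec_start@10 write@12
I5 add r3: issue@6 deps=(2,2) exec_start@7 write@9
I6 mul r1: issue@7 deps=(None,None) exec_start@7 write@9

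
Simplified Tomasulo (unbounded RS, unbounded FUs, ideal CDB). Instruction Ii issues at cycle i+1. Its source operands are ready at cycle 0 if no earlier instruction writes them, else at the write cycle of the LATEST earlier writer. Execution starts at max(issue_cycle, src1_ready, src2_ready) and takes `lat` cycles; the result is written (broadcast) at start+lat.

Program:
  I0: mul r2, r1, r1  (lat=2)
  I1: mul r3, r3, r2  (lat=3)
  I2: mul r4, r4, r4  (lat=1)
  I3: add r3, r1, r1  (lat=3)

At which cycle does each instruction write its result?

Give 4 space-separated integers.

Answer: 3 6 4 7

Derivation:
I0 mul r2: issue@1 deps=(None,None) exec_start@1 write@3
I1 mul r3: issue@2 deps=(None,0) exec_start@3 write@6
I2 mul r4: issue@3 deps=(None,None) exec_start@3 write@4
I3 add r3: issue@4 deps=(None,None) exec_start@4 write@7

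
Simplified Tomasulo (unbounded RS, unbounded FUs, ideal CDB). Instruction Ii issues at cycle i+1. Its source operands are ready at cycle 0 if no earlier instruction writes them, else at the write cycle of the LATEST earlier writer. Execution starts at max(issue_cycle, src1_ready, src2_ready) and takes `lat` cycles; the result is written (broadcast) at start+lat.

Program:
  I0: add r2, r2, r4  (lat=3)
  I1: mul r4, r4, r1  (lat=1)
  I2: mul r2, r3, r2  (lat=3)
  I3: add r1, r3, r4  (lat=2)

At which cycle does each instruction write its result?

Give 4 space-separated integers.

I0 add r2: issue@1 deps=(None,None) exec_start@1 write@4
I1 mul r4: issue@2 deps=(None,None) exec_start@2 write@3
I2 mul r2: issue@3 deps=(None,0) exec_start@4 write@7
I3 add r1: issue@4 deps=(None,1) exec_start@4 write@6

Answer: 4 3 7 6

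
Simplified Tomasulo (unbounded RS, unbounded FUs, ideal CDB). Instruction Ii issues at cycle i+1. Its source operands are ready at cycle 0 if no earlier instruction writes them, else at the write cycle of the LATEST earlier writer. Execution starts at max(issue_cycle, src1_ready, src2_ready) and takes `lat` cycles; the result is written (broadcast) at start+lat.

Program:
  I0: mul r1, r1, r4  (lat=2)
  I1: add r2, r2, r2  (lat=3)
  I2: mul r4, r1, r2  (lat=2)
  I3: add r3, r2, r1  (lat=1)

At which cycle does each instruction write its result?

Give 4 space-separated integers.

Answer: 3 5 7 6

Derivation:
I0 mul r1: issue@1 deps=(None,None) exec_start@1 write@3
I1 add r2: issue@2 deps=(None,None) exec_start@2 write@5
I2 mul r4: issue@3 deps=(0,1) exec_start@5 write@7
I3 add r3: issue@4 deps=(1,0) exec_start@5 write@6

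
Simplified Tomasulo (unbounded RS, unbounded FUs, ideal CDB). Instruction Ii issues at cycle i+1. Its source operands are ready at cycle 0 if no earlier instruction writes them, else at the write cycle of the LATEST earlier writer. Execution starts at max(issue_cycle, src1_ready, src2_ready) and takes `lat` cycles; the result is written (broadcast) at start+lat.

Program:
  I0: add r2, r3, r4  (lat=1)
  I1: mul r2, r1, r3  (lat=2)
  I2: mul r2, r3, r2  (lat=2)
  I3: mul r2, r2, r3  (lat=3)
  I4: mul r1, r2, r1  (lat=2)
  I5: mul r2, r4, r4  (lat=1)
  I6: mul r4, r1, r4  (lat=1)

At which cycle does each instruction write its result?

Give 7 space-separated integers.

I0 add r2: issue@1 deps=(None,None) exec_start@1 write@2
I1 mul r2: issue@2 deps=(None,None) exec_start@2 write@4
I2 mul r2: issue@3 deps=(None,1) exec_start@4 write@6
I3 mul r2: issue@4 deps=(2,None) exec_start@6 write@9
I4 mul r1: issue@5 deps=(3,None) exec_start@9 write@11
I5 mul r2: issue@6 deps=(None,None) exec_start@6 write@7
I6 mul r4: issue@7 deps=(4,None) exec_start@11 write@12

Answer: 2 4 6 9 11 7 12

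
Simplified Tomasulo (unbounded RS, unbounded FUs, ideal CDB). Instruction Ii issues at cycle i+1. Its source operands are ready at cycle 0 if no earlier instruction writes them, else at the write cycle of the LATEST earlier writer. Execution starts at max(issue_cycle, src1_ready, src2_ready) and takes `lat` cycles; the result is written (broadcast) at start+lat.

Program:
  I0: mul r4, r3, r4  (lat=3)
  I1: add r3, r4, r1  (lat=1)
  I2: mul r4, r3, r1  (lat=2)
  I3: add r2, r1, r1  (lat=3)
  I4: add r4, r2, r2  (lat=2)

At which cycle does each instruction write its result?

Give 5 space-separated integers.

I0 mul r4: issue@1 deps=(None,None) exec_start@1 write@4
I1 add r3: issue@2 deps=(0,None) exec_start@4 write@5
I2 mul r4: issue@3 deps=(1,None) exec_start@5 write@7
I3 add r2: issue@4 deps=(None,None) exec_start@4 write@7
I4 add r4: issue@5 deps=(3,3) exec_start@7 write@9

Answer: 4 5 7 7 9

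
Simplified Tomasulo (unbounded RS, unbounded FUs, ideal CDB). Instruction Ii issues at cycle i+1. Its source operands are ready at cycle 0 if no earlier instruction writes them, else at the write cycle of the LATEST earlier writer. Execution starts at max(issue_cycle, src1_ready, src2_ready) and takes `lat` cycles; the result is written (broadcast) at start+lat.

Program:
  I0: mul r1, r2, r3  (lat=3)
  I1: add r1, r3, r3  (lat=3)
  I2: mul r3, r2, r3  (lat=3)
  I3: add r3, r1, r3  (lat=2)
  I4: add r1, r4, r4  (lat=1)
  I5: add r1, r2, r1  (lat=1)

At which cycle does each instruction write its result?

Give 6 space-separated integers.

I0 mul r1: issue@1 deps=(None,None) exec_start@1 write@4
I1 add r1: issue@2 deps=(None,None) exec_start@2 write@5
I2 mul r3: issue@3 deps=(None,None) exec_start@3 write@6
I3 add r3: issue@4 deps=(1,2) exec_start@6 write@8
I4 add r1: issue@5 deps=(None,None) exec_start@5 write@6
I5 add r1: issue@6 deps=(None,4) exec_start@6 write@7

Answer: 4 5 6 8 6 7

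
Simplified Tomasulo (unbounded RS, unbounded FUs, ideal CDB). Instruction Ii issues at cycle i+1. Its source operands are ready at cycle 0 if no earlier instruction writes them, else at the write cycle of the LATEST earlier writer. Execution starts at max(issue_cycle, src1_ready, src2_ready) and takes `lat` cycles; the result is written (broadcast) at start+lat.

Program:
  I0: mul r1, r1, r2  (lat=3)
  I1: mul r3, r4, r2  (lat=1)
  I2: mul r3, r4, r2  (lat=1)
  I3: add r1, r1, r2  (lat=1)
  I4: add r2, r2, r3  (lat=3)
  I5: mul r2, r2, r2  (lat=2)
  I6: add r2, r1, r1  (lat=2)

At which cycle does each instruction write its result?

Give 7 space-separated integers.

I0 mul r1: issue@1 deps=(None,None) exec_start@1 write@4
I1 mul r3: issue@2 deps=(None,None) exec_start@2 write@3
I2 mul r3: issue@3 deps=(None,None) exec_start@3 write@4
I3 add r1: issue@4 deps=(0,None) exec_start@4 write@5
I4 add r2: issue@5 deps=(None,2) exec_start@5 write@8
I5 mul r2: issue@6 deps=(4,4) exec_start@8 write@10
I6 add r2: issue@7 deps=(3,3) exec_start@7 write@9

Answer: 4 3 4 5 8 10 9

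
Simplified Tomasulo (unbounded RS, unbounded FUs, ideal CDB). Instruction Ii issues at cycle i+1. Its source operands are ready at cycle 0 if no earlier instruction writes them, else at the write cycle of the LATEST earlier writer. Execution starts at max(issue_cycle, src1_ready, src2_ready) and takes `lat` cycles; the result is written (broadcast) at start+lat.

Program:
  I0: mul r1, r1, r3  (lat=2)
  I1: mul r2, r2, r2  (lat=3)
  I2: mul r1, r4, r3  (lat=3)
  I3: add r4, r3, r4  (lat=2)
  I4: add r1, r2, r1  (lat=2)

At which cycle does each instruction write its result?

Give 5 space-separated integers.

I0 mul r1: issue@1 deps=(None,None) exec_start@1 write@3
I1 mul r2: issue@2 deps=(None,None) exec_start@2 write@5
I2 mul r1: issue@3 deps=(None,None) exec_start@3 write@6
I3 add r4: issue@4 deps=(None,None) exec_start@4 write@6
I4 add r1: issue@5 deps=(1,2) exec_start@6 write@8

Answer: 3 5 6 6 8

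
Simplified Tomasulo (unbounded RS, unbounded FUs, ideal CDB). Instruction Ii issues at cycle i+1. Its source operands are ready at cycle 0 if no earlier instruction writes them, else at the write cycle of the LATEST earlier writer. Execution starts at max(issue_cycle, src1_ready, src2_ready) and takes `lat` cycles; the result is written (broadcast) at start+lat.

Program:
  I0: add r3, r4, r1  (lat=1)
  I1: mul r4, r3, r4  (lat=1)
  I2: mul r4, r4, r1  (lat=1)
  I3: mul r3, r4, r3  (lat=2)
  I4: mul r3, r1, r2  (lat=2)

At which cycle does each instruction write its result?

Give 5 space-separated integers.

Answer: 2 3 4 6 7

Derivation:
I0 add r3: issue@1 deps=(None,None) exec_start@1 write@2
I1 mul r4: issue@2 deps=(0,None) exec_start@2 write@3
I2 mul r4: issue@3 deps=(1,None) exec_start@3 write@4
I3 mul r3: issue@4 deps=(2,0) exec_start@4 write@6
I4 mul r3: issue@5 deps=(None,None) exec_start@5 write@7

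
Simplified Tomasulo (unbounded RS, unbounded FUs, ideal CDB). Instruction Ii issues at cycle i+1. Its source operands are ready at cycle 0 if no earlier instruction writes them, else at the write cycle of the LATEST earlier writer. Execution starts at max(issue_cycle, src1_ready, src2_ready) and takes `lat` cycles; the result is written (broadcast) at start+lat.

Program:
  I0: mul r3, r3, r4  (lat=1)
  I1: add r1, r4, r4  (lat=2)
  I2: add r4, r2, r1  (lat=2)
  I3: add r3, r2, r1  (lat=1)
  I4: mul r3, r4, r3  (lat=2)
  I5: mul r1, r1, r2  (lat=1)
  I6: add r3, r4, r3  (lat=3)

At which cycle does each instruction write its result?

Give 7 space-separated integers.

Answer: 2 4 6 5 8 7 11

Derivation:
I0 mul r3: issue@1 deps=(None,None) exec_start@1 write@2
I1 add r1: issue@2 deps=(None,None) exec_start@2 write@4
I2 add r4: issue@3 deps=(None,1) exec_start@4 write@6
I3 add r3: issue@4 deps=(None,1) exec_start@4 write@5
I4 mul r3: issue@5 deps=(2,3) exec_start@6 write@8
I5 mul r1: issue@6 deps=(1,None) exec_start@6 write@7
I6 add r3: issue@7 deps=(2,4) exec_start@8 write@11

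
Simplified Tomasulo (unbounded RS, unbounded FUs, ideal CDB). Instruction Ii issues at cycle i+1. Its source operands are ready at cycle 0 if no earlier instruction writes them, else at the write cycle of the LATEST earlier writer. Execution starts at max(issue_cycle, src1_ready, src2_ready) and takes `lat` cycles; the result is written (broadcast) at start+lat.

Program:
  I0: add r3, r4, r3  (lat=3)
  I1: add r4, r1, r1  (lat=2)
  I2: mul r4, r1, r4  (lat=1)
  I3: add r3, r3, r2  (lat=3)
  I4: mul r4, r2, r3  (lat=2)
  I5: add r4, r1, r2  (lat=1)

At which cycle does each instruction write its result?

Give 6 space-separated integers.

Answer: 4 4 5 7 9 7

Derivation:
I0 add r3: issue@1 deps=(None,None) exec_start@1 write@4
I1 add r4: issue@2 deps=(None,None) exec_start@2 write@4
I2 mul r4: issue@3 deps=(None,1) exec_start@4 write@5
I3 add r3: issue@4 deps=(0,None) exec_start@4 write@7
I4 mul r4: issue@5 deps=(None,3) exec_start@7 write@9
I5 add r4: issue@6 deps=(None,None) exec_start@6 write@7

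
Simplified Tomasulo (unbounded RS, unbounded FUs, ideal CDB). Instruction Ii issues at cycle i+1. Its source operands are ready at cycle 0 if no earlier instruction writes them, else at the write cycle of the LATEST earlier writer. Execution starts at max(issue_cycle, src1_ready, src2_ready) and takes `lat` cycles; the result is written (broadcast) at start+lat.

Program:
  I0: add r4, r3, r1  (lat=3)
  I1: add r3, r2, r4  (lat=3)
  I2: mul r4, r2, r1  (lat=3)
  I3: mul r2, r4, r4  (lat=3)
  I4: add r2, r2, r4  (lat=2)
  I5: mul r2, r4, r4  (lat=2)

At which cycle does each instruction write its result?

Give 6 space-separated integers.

I0 add r4: issue@1 deps=(None,None) exec_start@1 write@4
I1 add r3: issue@2 deps=(None,0) exec_start@4 write@7
I2 mul r4: issue@3 deps=(None,None) exec_start@3 write@6
I3 mul r2: issue@4 deps=(2,2) exec_start@6 write@9
I4 add r2: issue@5 deps=(3,2) exec_start@9 write@11
I5 mul r2: issue@6 deps=(2,2) exec_start@6 write@8

Answer: 4 7 6 9 11 8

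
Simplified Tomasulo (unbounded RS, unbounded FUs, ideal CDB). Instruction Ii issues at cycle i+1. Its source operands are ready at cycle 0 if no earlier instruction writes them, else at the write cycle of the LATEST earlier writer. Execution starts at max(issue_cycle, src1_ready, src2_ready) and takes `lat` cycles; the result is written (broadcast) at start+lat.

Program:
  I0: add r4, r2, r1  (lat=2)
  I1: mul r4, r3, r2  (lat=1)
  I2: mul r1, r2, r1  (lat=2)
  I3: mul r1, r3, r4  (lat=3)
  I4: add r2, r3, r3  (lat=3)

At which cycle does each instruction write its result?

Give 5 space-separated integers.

I0 add r4: issue@1 deps=(None,None) exec_start@1 write@3
I1 mul r4: issue@2 deps=(None,None) exec_start@2 write@3
I2 mul r1: issue@3 deps=(None,None) exec_start@3 write@5
I3 mul r1: issue@4 deps=(None,1) exec_start@4 write@7
I4 add r2: issue@5 deps=(None,None) exec_start@5 write@8

Answer: 3 3 5 7 8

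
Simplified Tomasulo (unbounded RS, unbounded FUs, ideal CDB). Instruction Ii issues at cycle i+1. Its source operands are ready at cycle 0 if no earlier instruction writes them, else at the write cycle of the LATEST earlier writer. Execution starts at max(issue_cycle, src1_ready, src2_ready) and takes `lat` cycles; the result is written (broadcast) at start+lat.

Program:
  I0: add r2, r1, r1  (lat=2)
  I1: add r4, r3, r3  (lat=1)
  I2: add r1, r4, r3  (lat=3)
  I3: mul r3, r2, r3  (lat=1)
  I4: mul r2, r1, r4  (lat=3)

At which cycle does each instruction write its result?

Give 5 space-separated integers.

Answer: 3 3 6 5 9

Derivation:
I0 add r2: issue@1 deps=(None,None) exec_start@1 write@3
I1 add r4: issue@2 deps=(None,None) exec_start@2 write@3
I2 add r1: issue@3 deps=(1,None) exec_start@3 write@6
I3 mul r3: issue@4 deps=(0,None) exec_start@4 write@5
I4 mul r2: issue@5 deps=(2,1) exec_start@6 write@9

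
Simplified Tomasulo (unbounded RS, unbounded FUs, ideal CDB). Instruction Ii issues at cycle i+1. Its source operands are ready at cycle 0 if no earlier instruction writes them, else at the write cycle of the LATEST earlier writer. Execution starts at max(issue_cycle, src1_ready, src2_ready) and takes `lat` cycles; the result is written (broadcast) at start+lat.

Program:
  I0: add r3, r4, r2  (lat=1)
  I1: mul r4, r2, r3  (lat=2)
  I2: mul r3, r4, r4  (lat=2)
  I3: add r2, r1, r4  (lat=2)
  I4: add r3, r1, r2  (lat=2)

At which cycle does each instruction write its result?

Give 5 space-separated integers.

I0 add r3: issue@1 deps=(None,None) exec_start@1 write@2
I1 mul r4: issue@2 deps=(None,0) exec_start@2 write@4
I2 mul r3: issue@3 deps=(1,1) exec_start@4 write@6
I3 add r2: issue@4 deps=(None,1) exec_start@4 write@6
I4 add r3: issue@5 deps=(None,3) exec_start@6 write@8

Answer: 2 4 6 6 8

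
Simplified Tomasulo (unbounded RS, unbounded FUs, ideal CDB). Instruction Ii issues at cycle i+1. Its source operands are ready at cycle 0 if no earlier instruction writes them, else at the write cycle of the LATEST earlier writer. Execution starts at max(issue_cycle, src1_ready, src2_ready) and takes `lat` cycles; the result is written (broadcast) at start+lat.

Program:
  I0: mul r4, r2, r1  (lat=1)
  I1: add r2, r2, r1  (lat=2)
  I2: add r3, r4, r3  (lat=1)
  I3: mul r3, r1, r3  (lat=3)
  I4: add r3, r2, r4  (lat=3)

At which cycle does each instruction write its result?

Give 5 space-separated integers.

I0 mul r4: issue@1 deps=(None,None) exec_start@1 write@2
I1 add r2: issue@2 deps=(None,None) exec_start@2 write@4
I2 add r3: issue@3 deps=(0,None) exec_start@3 write@4
I3 mul r3: issue@4 deps=(None,2) exec_start@4 write@7
I4 add r3: issue@5 deps=(1,0) exec_start@5 write@8

Answer: 2 4 4 7 8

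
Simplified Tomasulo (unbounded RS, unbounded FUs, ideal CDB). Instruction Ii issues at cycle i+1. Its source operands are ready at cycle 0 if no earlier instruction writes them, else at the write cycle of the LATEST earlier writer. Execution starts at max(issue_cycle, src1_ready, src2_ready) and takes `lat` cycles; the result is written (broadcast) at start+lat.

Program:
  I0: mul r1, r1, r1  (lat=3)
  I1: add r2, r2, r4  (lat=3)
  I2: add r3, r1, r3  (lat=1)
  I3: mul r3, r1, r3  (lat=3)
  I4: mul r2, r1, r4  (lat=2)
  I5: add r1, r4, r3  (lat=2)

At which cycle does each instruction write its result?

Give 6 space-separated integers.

Answer: 4 5 5 8 7 10

Derivation:
I0 mul r1: issue@1 deps=(None,None) exec_start@1 write@4
I1 add r2: issue@2 deps=(None,None) exec_start@2 write@5
I2 add r3: issue@3 deps=(0,None) exec_start@4 write@5
I3 mul r3: issue@4 deps=(0,2) exec_start@5 write@8
I4 mul r2: issue@5 deps=(0,None) exec_start@5 write@7
I5 add r1: issue@6 deps=(None,3) exec_start@8 write@10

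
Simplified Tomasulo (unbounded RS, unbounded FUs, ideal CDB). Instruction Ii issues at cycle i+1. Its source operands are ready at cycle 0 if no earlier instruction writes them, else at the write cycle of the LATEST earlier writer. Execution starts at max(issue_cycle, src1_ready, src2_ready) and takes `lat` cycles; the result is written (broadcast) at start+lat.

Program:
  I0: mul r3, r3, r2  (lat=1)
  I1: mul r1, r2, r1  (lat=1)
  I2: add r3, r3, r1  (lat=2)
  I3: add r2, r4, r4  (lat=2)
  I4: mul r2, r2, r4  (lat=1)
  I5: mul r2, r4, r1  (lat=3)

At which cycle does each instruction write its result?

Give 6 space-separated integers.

Answer: 2 3 5 6 7 9

Derivation:
I0 mul r3: issue@1 deps=(None,None) exec_start@1 write@2
I1 mul r1: issue@2 deps=(None,None) exec_start@2 write@3
I2 add r3: issue@3 deps=(0,1) exec_start@3 write@5
I3 add r2: issue@4 deps=(None,None) exec_start@4 write@6
I4 mul r2: issue@5 deps=(3,None) exec_start@6 write@7
I5 mul r2: issue@6 deps=(None,1) exec_start@6 write@9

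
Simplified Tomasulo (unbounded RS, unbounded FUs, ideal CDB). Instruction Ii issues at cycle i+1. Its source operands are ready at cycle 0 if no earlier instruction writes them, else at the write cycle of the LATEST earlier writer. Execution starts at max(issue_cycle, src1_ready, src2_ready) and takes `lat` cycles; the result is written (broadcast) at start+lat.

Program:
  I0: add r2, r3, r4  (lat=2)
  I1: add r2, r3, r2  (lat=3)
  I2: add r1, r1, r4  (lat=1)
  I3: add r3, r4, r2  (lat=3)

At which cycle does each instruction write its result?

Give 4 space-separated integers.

I0 add r2: issue@1 deps=(None,None) exec_start@1 write@3
I1 add r2: issue@2 deps=(None,0) exec_start@3 write@6
I2 add r1: issue@3 deps=(None,None) exec_start@3 write@4
I3 add r3: issue@4 deps=(None,1) exec_start@6 write@9

Answer: 3 6 4 9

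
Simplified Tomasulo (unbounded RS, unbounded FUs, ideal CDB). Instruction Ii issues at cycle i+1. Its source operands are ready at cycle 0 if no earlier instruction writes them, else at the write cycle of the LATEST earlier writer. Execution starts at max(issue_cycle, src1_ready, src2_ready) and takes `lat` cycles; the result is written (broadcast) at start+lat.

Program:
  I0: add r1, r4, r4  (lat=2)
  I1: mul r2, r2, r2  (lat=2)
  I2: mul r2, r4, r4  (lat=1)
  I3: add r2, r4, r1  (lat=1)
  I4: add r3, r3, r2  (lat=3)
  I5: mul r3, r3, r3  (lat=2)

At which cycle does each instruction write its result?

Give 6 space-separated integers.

I0 add r1: issue@1 deps=(None,None) exec_start@1 write@3
I1 mul r2: issue@2 deps=(None,None) exec_start@2 write@4
I2 mul r2: issue@3 deps=(None,None) exec_start@3 write@4
I3 add r2: issue@4 deps=(None,0) exec_start@4 write@5
I4 add r3: issue@5 deps=(None,3) exec_start@5 write@8
I5 mul r3: issue@6 deps=(4,4) exec_start@8 write@10

Answer: 3 4 4 5 8 10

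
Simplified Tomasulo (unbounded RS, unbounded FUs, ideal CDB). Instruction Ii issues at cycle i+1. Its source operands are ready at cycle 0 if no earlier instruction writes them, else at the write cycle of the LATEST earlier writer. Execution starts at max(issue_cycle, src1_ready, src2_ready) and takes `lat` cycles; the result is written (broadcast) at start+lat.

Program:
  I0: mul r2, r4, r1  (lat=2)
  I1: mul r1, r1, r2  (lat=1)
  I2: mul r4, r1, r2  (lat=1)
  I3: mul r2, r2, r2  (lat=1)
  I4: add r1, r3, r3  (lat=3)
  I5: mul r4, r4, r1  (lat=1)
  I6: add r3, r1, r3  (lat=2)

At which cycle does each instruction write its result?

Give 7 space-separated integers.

Answer: 3 4 5 5 8 9 10

Derivation:
I0 mul r2: issue@1 deps=(None,None) exec_start@1 write@3
I1 mul r1: issue@2 deps=(None,0) exec_start@3 write@4
I2 mul r4: issue@3 deps=(1,0) exec_start@4 write@5
I3 mul r2: issue@4 deps=(0,0) exec_start@4 write@5
I4 add r1: issue@5 deps=(None,None) exec_start@5 write@8
I5 mul r4: issue@6 deps=(2,4) exec_start@8 write@9
I6 add r3: issue@7 deps=(4,None) exec_start@8 write@10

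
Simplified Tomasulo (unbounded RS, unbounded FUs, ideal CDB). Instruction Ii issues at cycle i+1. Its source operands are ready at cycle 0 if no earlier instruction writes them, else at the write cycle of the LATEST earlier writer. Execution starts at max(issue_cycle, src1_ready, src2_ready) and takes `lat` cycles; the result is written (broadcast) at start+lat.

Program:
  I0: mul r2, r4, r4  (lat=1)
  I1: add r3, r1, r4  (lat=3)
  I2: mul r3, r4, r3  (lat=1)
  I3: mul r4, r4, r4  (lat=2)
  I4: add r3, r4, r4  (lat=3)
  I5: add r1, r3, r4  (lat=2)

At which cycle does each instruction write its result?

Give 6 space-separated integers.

Answer: 2 5 6 6 9 11

Derivation:
I0 mul r2: issue@1 deps=(None,None) exec_start@1 write@2
I1 add r3: issue@2 deps=(None,None) exec_start@2 write@5
I2 mul r3: issue@3 deps=(None,1) exec_start@5 write@6
I3 mul r4: issue@4 deps=(None,None) exec_start@4 write@6
I4 add r3: issue@5 deps=(3,3) exec_start@6 write@9
I5 add r1: issue@6 deps=(4,3) exec_start@9 write@11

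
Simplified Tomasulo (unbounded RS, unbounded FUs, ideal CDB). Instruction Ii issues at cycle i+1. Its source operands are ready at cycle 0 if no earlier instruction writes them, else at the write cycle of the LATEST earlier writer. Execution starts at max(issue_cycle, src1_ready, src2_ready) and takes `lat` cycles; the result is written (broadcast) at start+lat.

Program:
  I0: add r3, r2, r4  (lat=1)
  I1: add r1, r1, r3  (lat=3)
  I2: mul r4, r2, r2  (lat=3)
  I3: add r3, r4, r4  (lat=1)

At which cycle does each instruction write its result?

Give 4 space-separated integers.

Answer: 2 5 6 7

Derivation:
I0 add r3: issue@1 deps=(None,None) exec_start@1 write@2
I1 add r1: issue@2 deps=(None,0) exec_start@2 write@5
I2 mul r4: issue@3 deps=(None,None) exec_start@3 write@6
I3 add r3: issue@4 deps=(2,2) exec_start@6 write@7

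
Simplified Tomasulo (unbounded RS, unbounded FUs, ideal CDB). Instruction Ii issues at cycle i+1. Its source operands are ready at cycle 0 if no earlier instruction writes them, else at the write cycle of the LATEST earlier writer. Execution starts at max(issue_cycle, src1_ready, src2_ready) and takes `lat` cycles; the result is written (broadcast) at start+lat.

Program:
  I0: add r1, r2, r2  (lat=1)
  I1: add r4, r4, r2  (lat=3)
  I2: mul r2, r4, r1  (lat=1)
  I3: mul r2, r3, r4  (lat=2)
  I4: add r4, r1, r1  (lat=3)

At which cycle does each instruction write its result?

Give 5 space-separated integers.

I0 add r1: issue@1 deps=(None,None) exec_start@1 write@2
I1 add r4: issue@2 deps=(None,None) exec_start@2 write@5
I2 mul r2: issue@3 deps=(1,0) exec_start@5 write@6
I3 mul r2: issue@4 deps=(None,1) exec_start@5 write@7
I4 add r4: issue@5 deps=(0,0) exec_start@5 write@8

Answer: 2 5 6 7 8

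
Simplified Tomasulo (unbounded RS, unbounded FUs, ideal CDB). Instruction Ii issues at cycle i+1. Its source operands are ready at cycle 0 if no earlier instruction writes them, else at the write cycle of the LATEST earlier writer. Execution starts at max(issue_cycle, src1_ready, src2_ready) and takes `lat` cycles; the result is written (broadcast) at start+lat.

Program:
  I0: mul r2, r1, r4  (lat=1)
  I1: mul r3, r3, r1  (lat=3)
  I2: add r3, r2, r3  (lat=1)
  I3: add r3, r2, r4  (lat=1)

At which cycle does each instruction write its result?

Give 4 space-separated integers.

Answer: 2 5 6 5

Derivation:
I0 mul r2: issue@1 deps=(None,None) exec_start@1 write@2
I1 mul r3: issue@2 deps=(None,None) exec_start@2 write@5
I2 add r3: issue@3 deps=(0,1) exec_start@5 write@6
I3 add r3: issue@4 deps=(0,None) exec_start@4 write@5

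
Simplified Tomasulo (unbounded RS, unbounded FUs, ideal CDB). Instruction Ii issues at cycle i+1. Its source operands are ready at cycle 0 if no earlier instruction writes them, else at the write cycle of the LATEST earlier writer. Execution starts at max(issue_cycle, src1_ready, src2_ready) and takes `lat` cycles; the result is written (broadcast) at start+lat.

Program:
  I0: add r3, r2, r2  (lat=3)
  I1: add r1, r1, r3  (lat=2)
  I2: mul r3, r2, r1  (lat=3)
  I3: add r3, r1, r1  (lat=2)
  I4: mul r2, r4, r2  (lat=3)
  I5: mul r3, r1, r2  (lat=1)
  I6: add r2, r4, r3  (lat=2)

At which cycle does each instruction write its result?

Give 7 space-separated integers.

Answer: 4 6 9 8 8 9 11

Derivation:
I0 add r3: issue@1 deps=(None,None) exec_start@1 write@4
I1 add r1: issue@2 deps=(None,0) exec_start@4 write@6
I2 mul r3: issue@3 deps=(None,1) exec_start@6 write@9
I3 add r3: issue@4 deps=(1,1) exec_start@6 write@8
I4 mul r2: issue@5 deps=(None,None) exec_start@5 write@8
I5 mul r3: issue@6 deps=(1,4) exec_start@8 write@9
I6 add r2: issue@7 deps=(None,5) exec_start@9 write@11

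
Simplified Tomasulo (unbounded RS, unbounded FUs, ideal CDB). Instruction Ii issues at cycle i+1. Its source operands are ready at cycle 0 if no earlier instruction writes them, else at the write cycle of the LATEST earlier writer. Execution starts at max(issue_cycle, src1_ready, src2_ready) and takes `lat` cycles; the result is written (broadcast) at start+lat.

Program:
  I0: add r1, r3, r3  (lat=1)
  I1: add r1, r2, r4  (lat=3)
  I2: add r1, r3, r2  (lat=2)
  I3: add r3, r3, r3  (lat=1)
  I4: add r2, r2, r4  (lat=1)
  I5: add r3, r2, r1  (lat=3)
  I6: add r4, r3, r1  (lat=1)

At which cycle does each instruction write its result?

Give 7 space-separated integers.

I0 add r1: issue@1 deps=(None,None) exec_start@1 write@2
I1 add r1: issue@2 deps=(None,None) exec_start@2 write@5
I2 add r1: issue@3 deps=(None,None) exec_start@3 write@5
I3 add r3: issue@4 deps=(None,None) exec_start@4 write@5
I4 add r2: issue@5 deps=(None,None) exec_start@5 write@6
I5 add r3: issue@6 deps=(4,2) exec_start@6 write@9
I6 add r4: issue@7 deps=(5,2) exec_start@9 write@10

Answer: 2 5 5 5 6 9 10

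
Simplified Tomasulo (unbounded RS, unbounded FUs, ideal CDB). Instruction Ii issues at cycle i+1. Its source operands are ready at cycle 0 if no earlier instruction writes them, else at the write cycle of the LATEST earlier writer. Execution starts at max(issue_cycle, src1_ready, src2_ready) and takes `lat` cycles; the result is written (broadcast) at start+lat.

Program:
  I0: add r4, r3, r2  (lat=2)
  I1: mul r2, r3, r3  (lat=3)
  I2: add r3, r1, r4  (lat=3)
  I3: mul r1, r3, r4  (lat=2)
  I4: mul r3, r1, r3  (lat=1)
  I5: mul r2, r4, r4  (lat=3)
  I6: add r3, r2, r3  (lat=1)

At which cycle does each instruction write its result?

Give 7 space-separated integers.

I0 add r4: issue@1 deps=(None,None) exec_start@1 write@3
I1 mul r2: issue@2 deps=(None,None) exec_start@2 write@5
I2 add r3: issue@3 deps=(None,0) exec_start@3 write@6
I3 mul r1: issue@4 deps=(2,0) exec_start@6 write@8
I4 mul r3: issue@5 deps=(3,2) exec_start@8 write@9
I5 mul r2: issue@6 deps=(0,0) exec_start@6 write@9
I6 add r3: issue@7 deps=(5,4) exec_start@9 write@10

Answer: 3 5 6 8 9 9 10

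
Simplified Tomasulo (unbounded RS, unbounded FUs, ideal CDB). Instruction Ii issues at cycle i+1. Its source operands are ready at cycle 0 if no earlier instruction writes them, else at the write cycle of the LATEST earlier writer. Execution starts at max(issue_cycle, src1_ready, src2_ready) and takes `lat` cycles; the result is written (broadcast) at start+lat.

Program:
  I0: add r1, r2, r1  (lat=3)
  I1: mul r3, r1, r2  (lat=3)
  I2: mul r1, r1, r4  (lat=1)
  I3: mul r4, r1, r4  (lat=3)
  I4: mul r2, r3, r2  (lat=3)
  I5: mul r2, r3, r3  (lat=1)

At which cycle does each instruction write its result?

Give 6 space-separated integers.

I0 add r1: issue@1 deps=(None,None) exec_start@1 write@4
I1 mul r3: issue@2 deps=(0,None) exec_start@4 write@7
I2 mul r1: issue@3 deps=(0,None) exec_start@4 write@5
I3 mul r4: issue@4 deps=(2,None) exec_start@5 write@8
I4 mul r2: issue@5 deps=(1,None) exec_start@7 write@10
I5 mul r2: issue@6 deps=(1,1) exec_start@7 write@8

Answer: 4 7 5 8 10 8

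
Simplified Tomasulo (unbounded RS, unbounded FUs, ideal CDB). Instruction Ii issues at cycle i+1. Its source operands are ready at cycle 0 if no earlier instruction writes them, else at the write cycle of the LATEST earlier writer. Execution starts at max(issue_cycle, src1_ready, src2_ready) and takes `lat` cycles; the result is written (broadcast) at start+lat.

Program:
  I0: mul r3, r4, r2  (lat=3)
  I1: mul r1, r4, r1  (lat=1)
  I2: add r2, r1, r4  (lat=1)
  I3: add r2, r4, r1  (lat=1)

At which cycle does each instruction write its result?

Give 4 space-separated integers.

Answer: 4 3 4 5

Derivation:
I0 mul r3: issue@1 deps=(None,None) exec_start@1 write@4
I1 mul r1: issue@2 deps=(None,None) exec_start@2 write@3
I2 add r2: issue@3 deps=(1,None) exec_start@3 write@4
I3 add r2: issue@4 deps=(None,1) exec_start@4 write@5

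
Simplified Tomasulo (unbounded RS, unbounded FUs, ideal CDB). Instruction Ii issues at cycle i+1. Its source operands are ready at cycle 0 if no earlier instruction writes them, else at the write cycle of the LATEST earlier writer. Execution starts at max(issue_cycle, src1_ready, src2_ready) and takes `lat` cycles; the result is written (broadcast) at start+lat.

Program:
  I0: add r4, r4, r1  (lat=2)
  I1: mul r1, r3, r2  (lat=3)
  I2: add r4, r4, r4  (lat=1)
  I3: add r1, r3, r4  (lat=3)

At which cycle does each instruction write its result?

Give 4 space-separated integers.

I0 add r4: issue@1 deps=(None,None) exec_start@1 write@3
I1 mul r1: issue@2 deps=(None,None) exec_start@2 write@5
I2 add r4: issue@3 deps=(0,0) exec_start@3 write@4
I3 add r1: issue@4 deps=(None,2) exec_start@4 write@7

Answer: 3 5 4 7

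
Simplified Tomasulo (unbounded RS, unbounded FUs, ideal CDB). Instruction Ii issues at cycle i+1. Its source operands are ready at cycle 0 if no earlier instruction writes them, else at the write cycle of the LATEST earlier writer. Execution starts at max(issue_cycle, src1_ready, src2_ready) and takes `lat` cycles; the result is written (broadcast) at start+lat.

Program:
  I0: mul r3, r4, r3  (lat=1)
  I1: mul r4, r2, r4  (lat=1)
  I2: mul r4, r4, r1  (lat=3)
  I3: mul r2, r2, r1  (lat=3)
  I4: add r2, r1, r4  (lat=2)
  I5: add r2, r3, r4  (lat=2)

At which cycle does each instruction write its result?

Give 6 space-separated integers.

Answer: 2 3 6 7 8 8

Derivation:
I0 mul r3: issue@1 deps=(None,None) exec_start@1 write@2
I1 mul r4: issue@2 deps=(None,None) exec_start@2 write@3
I2 mul r4: issue@3 deps=(1,None) exec_start@3 write@6
I3 mul r2: issue@4 deps=(None,None) exec_start@4 write@7
I4 add r2: issue@5 deps=(None,2) exec_start@6 write@8
I5 add r2: issue@6 deps=(0,2) exec_start@6 write@8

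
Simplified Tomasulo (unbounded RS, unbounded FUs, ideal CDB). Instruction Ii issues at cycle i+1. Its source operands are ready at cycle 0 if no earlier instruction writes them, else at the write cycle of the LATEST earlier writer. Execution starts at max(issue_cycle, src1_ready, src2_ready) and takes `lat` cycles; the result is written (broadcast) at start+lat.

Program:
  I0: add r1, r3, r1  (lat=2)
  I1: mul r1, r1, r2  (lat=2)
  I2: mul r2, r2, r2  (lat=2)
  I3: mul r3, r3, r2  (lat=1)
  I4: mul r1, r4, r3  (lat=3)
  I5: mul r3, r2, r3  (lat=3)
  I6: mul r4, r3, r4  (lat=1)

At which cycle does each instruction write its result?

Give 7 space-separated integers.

Answer: 3 5 5 6 9 9 10

Derivation:
I0 add r1: issue@1 deps=(None,None) exec_start@1 write@3
I1 mul r1: issue@2 deps=(0,None) exec_start@3 write@5
I2 mul r2: issue@3 deps=(None,None) exec_start@3 write@5
I3 mul r3: issue@4 deps=(None,2) exec_start@5 write@6
I4 mul r1: issue@5 deps=(None,3) exec_start@6 write@9
I5 mul r3: issue@6 deps=(2,3) exec_start@6 write@9
I6 mul r4: issue@7 deps=(5,None) exec_start@9 write@10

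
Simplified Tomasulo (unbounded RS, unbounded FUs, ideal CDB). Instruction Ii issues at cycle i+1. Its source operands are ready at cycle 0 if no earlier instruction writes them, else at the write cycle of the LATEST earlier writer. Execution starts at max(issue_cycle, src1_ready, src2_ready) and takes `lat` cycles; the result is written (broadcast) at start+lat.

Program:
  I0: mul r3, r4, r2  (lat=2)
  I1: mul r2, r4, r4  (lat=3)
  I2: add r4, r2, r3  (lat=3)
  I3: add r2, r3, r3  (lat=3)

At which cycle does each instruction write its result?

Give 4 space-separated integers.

Answer: 3 5 8 7

Derivation:
I0 mul r3: issue@1 deps=(None,None) exec_start@1 write@3
I1 mul r2: issue@2 deps=(None,None) exec_start@2 write@5
I2 add r4: issue@3 deps=(1,0) exec_start@5 write@8
I3 add r2: issue@4 deps=(0,0) exec_start@4 write@7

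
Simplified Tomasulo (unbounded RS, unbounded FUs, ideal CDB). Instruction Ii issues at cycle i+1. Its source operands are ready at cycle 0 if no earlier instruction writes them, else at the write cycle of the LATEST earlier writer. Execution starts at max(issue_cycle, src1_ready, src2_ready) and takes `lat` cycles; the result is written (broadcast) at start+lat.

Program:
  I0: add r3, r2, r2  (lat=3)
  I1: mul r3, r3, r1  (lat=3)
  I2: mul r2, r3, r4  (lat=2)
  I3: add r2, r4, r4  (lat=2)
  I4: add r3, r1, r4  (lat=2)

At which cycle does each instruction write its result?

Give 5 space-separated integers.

I0 add r3: issue@1 deps=(None,None) exec_start@1 write@4
I1 mul r3: issue@2 deps=(0,None) exec_start@4 write@7
I2 mul r2: issue@3 deps=(1,None) exec_start@7 write@9
I3 add r2: issue@4 deps=(None,None) exec_start@4 write@6
I4 add r3: issue@5 deps=(None,None) exec_start@5 write@7

Answer: 4 7 9 6 7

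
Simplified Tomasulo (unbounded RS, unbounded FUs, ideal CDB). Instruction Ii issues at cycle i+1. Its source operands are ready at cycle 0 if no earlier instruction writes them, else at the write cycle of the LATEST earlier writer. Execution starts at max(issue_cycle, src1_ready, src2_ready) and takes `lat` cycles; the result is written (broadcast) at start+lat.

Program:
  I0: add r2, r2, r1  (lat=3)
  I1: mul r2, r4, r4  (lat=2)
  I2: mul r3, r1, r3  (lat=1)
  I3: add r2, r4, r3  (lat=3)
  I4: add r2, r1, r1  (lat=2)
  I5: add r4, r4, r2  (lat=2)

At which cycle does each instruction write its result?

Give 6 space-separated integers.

I0 add r2: issue@1 deps=(None,None) exec_start@1 write@4
I1 mul r2: issue@2 deps=(None,None) exec_start@2 write@4
I2 mul r3: issue@3 deps=(None,None) exec_start@3 write@4
I3 add r2: issue@4 deps=(None,2) exec_start@4 write@7
I4 add r2: issue@5 deps=(None,None) exec_start@5 write@7
I5 add r4: issue@6 deps=(None,4) exec_start@7 write@9

Answer: 4 4 4 7 7 9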